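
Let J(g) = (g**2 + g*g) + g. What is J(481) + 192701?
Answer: 655904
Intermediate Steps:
J(g) = g + 2*g**2 (J(g) = (g**2 + g**2) + g = 2*g**2 + g = g + 2*g**2)
J(481) + 192701 = 481*(1 + 2*481) + 192701 = 481*(1 + 962) + 192701 = 481*963 + 192701 = 463203 + 192701 = 655904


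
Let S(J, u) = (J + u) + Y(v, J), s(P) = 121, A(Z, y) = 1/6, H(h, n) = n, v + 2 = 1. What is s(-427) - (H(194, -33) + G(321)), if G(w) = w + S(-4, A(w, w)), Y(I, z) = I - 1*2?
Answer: -961/6 ≈ -160.17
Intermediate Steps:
v = -1 (v = -2 + 1 = -1)
Y(I, z) = -2 + I (Y(I, z) = I - 2 = -2 + I)
A(Z, y) = ⅙
S(J, u) = -3 + J + u (S(J, u) = (J + u) + (-2 - 1) = (J + u) - 3 = -3 + J + u)
G(w) = -41/6 + w (G(w) = w + (-3 - 4 + ⅙) = w - 41/6 = -41/6 + w)
s(-427) - (H(194, -33) + G(321)) = 121 - (-33 + (-41/6 + 321)) = 121 - (-33 + 1885/6) = 121 - 1*1687/6 = 121 - 1687/6 = -961/6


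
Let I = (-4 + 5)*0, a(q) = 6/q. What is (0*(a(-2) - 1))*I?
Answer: 0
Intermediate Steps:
I = 0 (I = 1*0 = 0)
(0*(a(-2) - 1))*I = (0*(6/(-2) - 1))*0 = (0*(6*(-½) - 1))*0 = (0*(-3 - 1))*0 = (0*(-4))*0 = 0*0 = 0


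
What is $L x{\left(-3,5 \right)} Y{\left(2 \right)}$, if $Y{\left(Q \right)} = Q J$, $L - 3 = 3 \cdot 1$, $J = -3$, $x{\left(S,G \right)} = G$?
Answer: $-180$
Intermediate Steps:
$L = 6$ ($L = 3 + 3 \cdot 1 = 3 + 3 = 6$)
$Y{\left(Q \right)} = - 3 Q$ ($Y{\left(Q \right)} = Q \left(-3\right) = - 3 Q$)
$L x{\left(-3,5 \right)} Y{\left(2 \right)} = 6 \cdot 5 \left(\left(-3\right) 2\right) = 30 \left(-6\right) = -180$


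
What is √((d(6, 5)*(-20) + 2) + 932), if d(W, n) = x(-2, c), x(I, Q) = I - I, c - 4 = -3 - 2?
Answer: √934 ≈ 30.561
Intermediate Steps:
c = -1 (c = 4 + (-3 - 2) = 4 - 5 = -1)
x(I, Q) = 0
d(W, n) = 0
√((d(6, 5)*(-20) + 2) + 932) = √((0*(-20) + 2) + 932) = √((0 + 2) + 932) = √(2 + 932) = √934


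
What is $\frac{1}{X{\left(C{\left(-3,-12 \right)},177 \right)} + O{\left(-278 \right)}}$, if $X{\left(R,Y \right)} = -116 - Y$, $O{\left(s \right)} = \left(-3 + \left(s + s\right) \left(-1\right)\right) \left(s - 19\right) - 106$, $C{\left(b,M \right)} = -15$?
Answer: $- \frac{1}{164640} \approx -6.0739 \cdot 10^{-6}$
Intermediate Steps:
$O{\left(s \right)} = -106 + \left(-19 + s\right) \left(-3 - 2 s\right)$ ($O{\left(s \right)} = \left(-3 + 2 s \left(-1\right)\right) \left(-19 + s\right) - 106 = \left(-3 - 2 s\right) \left(-19 + s\right) - 106 = \left(-19 + s\right) \left(-3 - 2 s\right) - 106 = -106 + \left(-19 + s\right) \left(-3 - 2 s\right)$)
$\frac{1}{X{\left(C{\left(-3,-12 \right)},177 \right)} + O{\left(-278 \right)}} = \frac{1}{\left(-116 - 177\right) - \left(9779 + 154568\right)} = \frac{1}{\left(-116 - 177\right) - 164347} = \frac{1}{-293 - 164347} = \frac{1}{-164640} = - \frac{1}{164640}$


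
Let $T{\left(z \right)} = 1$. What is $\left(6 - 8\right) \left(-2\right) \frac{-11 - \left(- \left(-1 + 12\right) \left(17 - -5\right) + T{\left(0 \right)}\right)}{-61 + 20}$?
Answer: $- \frac{920}{41} \approx -22.439$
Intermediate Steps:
$\left(6 - 8\right) \left(-2\right) \frac{-11 - \left(- \left(-1 + 12\right) \left(17 - -5\right) + T{\left(0 \right)}\right)}{-61 + 20} = \left(6 - 8\right) \left(-2\right) \frac{-11 - \left(1 - \left(-1 + 12\right) \left(17 - -5\right)\right)}{-61 + 20} = \left(-2\right) \left(-2\right) \frac{-11 - \left(1 - 11 \left(17 + 5\right)\right)}{-41} = 4 \left(-11 + \left(11 \cdot 22 - 1\right)\right) \left(- \frac{1}{41}\right) = 4 \left(-11 + \left(242 - 1\right)\right) \left(- \frac{1}{41}\right) = 4 \left(-11 + 241\right) \left(- \frac{1}{41}\right) = 4 \cdot 230 \left(- \frac{1}{41}\right) = 4 \left(- \frac{230}{41}\right) = - \frac{920}{41}$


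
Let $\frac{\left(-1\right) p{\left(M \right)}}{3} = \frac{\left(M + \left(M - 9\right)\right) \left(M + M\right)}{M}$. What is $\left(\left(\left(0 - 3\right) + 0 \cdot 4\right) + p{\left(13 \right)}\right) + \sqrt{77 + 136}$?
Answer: $-105 + \sqrt{213} \approx -90.406$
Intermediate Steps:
$p{\left(M \right)} = 54 - 12 M$ ($p{\left(M \right)} = - 3 \frac{\left(M + \left(M - 9\right)\right) \left(M + M\right)}{M} = - 3 \frac{\left(M + \left(-9 + M\right)\right) 2 M}{M} = - 3 \frac{\left(-9 + 2 M\right) 2 M}{M} = - 3 \frac{2 M \left(-9 + 2 M\right)}{M} = - 3 \left(-18 + 4 M\right) = 54 - 12 M$)
$\left(\left(\left(0 - 3\right) + 0 \cdot 4\right) + p{\left(13 \right)}\right) + \sqrt{77 + 136} = \left(\left(\left(0 - 3\right) + 0 \cdot 4\right) + \left(54 - 156\right)\right) + \sqrt{77 + 136} = \left(\left(-3 + 0\right) + \left(54 - 156\right)\right) + \sqrt{213} = \left(-3 - 102\right) + \sqrt{213} = -105 + \sqrt{213}$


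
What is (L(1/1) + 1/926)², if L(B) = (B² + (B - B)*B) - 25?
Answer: 493861729/857476 ≈ 575.95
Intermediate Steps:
L(B) = -25 + B² (L(B) = (B² + 0*B) - 25 = (B² + 0) - 25 = B² - 25 = -25 + B²)
(L(1/1) + 1/926)² = ((-25 + (1/1)²) + 1/926)² = ((-25 + 1²) + 1/926)² = ((-25 + 1) + 1/926)² = (-24 + 1/926)² = (-22223/926)² = 493861729/857476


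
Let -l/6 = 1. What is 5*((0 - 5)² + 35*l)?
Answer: -925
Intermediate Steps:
l = -6 (l = -6*1 = -6)
5*((0 - 5)² + 35*l) = 5*((0 - 5)² + 35*(-6)) = 5*((-5)² - 210) = 5*(25 - 210) = 5*(-185) = -925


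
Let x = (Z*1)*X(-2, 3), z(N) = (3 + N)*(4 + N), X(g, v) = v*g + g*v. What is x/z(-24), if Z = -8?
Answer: 8/35 ≈ 0.22857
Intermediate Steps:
X(g, v) = 2*g*v (X(g, v) = g*v + g*v = 2*g*v)
x = 96 (x = (-8*1)*(2*(-2)*3) = -8*(-12) = 96)
x/z(-24) = 96/(12 + (-24)**2 + 7*(-24)) = 96/(12 + 576 - 168) = 96/420 = 96*(1/420) = 8/35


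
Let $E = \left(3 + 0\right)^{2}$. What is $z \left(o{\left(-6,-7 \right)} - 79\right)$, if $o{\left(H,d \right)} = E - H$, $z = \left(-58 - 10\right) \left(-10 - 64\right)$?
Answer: $-322048$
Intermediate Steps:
$z = 5032$ ($z = \left(-68\right) \left(-74\right) = 5032$)
$E = 9$ ($E = 3^{2} = 9$)
$o{\left(H,d \right)} = 9 - H$
$z \left(o{\left(-6,-7 \right)} - 79\right) = 5032 \left(\left(9 - -6\right) - 79\right) = 5032 \left(\left(9 + 6\right) - 79\right) = 5032 \left(15 - 79\right) = 5032 \left(-64\right) = -322048$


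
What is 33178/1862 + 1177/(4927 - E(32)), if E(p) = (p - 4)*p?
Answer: 67966046/3752861 ≈ 18.110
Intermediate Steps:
E(p) = p*(-4 + p) (E(p) = (-4 + p)*p = p*(-4 + p))
33178/1862 + 1177/(4927 - E(32)) = 33178/1862 + 1177/(4927 - 32*(-4 + 32)) = 33178*(1/1862) + 1177/(4927 - 32*28) = 16589/931 + 1177/(4927 - 1*896) = 16589/931 + 1177/(4927 - 896) = 16589/931 + 1177/4031 = 67966046/3752861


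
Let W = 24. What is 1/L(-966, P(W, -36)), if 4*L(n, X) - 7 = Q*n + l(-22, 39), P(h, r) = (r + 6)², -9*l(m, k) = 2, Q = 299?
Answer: -36/2599445 ≈ -1.3849e-5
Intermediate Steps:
l(m, k) = -2/9 (l(m, k) = -⅑*2 = -2/9)
P(h, r) = (6 + r)²
L(n, X) = 61/36 + 299*n/4 (L(n, X) = 7/4 + (299*n - 2/9)/4 = 7/4 + (-2/9 + 299*n)/4 = 7/4 + (-1/18 + 299*n/4) = 61/36 + 299*n/4)
1/L(-966, P(W, -36)) = 1/(61/36 + (299/4)*(-966)) = 1/(61/36 - 144417/2) = 1/(-2599445/36) = -36/2599445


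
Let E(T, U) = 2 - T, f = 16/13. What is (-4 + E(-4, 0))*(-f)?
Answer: -32/13 ≈ -2.4615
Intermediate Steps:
f = 16/13 (f = 16*(1/13) = 16/13 ≈ 1.2308)
(-4 + E(-4, 0))*(-f) = (-4 + (2 - 1*(-4)))*(-1*16/13) = (-4 + (2 + 4))*(-16/13) = (-4 + 6)*(-16/13) = 2*(-16/13) = -32/13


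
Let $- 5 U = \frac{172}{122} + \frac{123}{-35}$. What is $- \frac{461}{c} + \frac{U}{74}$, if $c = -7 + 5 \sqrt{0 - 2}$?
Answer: $\frac{2549613457}{78205050} + \frac{2305 i \sqrt{2}}{99} \approx 32.602 + 32.927 i$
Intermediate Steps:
$U = \frac{4493}{10675}$ ($U = - \frac{\frac{172}{122} + \frac{123}{-35}}{5} = - \frac{172 \cdot \frac{1}{122} + 123 \left(- \frac{1}{35}\right)}{5} = - \frac{\frac{86}{61} - \frac{123}{35}}{5} = \left(- \frac{1}{5}\right) \left(- \frac{4493}{2135}\right) = \frac{4493}{10675} \approx 0.42089$)
$c = -7 + 5 i \sqrt{2}$ ($c = -7 + 5 \sqrt{-2} = -7 + 5 i \sqrt{2} \approx -7.0 + 7.0711 i$)
$- \frac{461}{c} + \frac{U}{74} = - \frac{461}{-7 + 5 i \sqrt{2}} + \frac{4493}{10675 \cdot 74} = - \frac{461}{-7 + 5 i \sqrt{2}} + \frac{4493}{10675} \cdot \frac{1}{74} = - \frac{461}{-7 + 5 i \sqrt{2}} + \frac{4493}{789950} = \frac{4493}{789950} - \frac{461}{-7 + 5 i \sqrt{2}}$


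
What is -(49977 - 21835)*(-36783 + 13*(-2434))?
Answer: 1925616350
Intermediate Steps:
-(49977 - 21835)*(-36783 + 13*(-2434)) = -28142*(-36783 - 31642) = -28142*(-68425) = -1*(-1925616350) = 1925616350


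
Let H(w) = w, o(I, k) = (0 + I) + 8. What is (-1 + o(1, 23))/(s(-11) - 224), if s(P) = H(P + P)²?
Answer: 2/65 ≈ 0.030769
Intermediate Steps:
o(I, k) = 8 + I (o(I, k) = I + 8 = 8 + I)
s(P) = 4*P² (s(P) = (P + P)² = (2*P)² = 4*P²)
(-1 + o(1, 23))/(s(-11) - 224) = (-1 + (8 + 1))/(4*(-11)² - 224) = (-1 + 9)/(4*121 - 224) = 8/(484 - 224) = 8/260 = 8*(1/260) = 2/65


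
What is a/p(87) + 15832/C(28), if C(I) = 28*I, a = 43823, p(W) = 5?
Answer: 4304549/490 ≈ 8784.8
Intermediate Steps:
a/p(87) + 15832/C(28) = 43823/5 + 15832/((28*28)) = 43823*(⅕) + 15832/784 = 43823/5 + 15832*(1/784) = 43823/5 + 1979/98 = 4304549/490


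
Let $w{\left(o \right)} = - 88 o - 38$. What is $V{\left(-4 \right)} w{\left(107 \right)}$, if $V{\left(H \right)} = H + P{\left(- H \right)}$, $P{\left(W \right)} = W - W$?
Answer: $37816$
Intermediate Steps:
$P{\left(W \right)} = 0$
$w{\left(o \right)} = -38 - 88 o$ ($w{\left(o \right)} = - 88 o - 38 = -38 - 88 o$)
$V{\left(H \right)} = H$ ($V{\left(H \right)} = H + 0 = H$)
$V{\left(-4 \right)} w{\left(107 \right)} = - 4 \left(-38 - 9416\right) = \left(-4\right) \left(-9454\right) = 37816$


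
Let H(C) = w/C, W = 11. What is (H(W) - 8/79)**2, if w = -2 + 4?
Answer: 4900/755161 ≈ 0.0064887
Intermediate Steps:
w = 2
H(C) = 2/C
(H(W) - 8/79)**2 = (2/11 - 8/79)**2 = (70/869)**2 = 4900/755161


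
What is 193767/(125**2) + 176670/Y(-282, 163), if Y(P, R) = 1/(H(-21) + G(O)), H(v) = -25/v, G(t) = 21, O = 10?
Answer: 428794168869/109375 ≈ 3.9204e+6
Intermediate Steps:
Y(P, R) = 21/466 (Y(P, R) = 1/(-25/(-21) + 21) = 1/(-25*(-1/21) + 21) = 1/(25/21 + 21) = 1/(466/21) = 21/466)
193767/(125**2) + 176670/Y(-282, 163) = 193767/(125**2) + 176670/(21/466) = 193767/15625 + 176670*(466/21) = 193767*(1/15625) + 27442740/7 = 193767/15625 + 27442740/7 = 428794168869/109375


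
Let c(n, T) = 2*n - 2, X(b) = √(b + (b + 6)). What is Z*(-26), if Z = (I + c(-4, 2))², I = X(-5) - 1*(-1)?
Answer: -2002 + 936*I ≈ -2002.0 + 936.0*I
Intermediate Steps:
X(b) = √(6 + 2*b) (X(b) = √(b + (6 + b)) = √(6 + 2*b))
c(n, T) = -2 + 2*n
I = 1 + 2*I (I = √(6 + 2*(-5)) - 1*(-1) = √(6 - 10) + 1 = √(-4) + 1 = 2*I + 1 = 1 + 2*I ≈ 1.0 + 2.0*I)
Z = (-9 + 2*I)² (Z = ((1 + 2*I) + (-2 + 2*(-4)))² = ((1 + 2*I) + (-2 - 8))² = ((1 + 2*I) - 10)² = (-9 + 2*I)² ≈ 77.0 - 36.0*I)
Z*(-26) = (77 - 36*I)*(-26) = -2002 + 936*I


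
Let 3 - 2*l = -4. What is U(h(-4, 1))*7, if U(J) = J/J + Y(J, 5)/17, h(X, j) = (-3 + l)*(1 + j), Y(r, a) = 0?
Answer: 7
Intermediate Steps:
l = 7/2 (l = 3/2 - ½*(-4) = 3/2 + 2 = 7/2 ≈ 3.5000)
h(X, j) = ½ + j/2 (h(X, j) = (-3 + 7/2)*(1 + j) = (1 + j)/2 = ½ + j/2)
U(J) = 1 (U(J) = J/J + 0/17 = 1 + 0*(1/17) = 1 + 0 = 1)
U(h(-4, 1))*7 = 1*7 = 7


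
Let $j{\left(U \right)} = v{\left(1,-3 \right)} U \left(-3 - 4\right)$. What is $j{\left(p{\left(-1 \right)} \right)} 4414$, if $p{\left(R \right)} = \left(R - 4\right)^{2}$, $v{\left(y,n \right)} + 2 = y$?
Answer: $772450$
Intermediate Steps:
$v{\left(y,n \right)} = -2 + y$
$p{\left(R \right)} = \left(-4 + R\right)^{2}$
$j{\left(U \right)} = 7 U$ ($j{\left(U \right)} = \left(-2 + 1\right) U \left(-3 - 4\right) = - U \left(-7\right) = 7 U$)
$j{\left(p{\left(-1 \right)} \right)} 4414 = 7 \left(-4 - 1\right)^{2} \cdot 4414 = 7 \left(-5\right)^{2} \cdot 4414 = 7 \cdot 25 \cdot 4414 = 175 \cdot 4414 = 772450$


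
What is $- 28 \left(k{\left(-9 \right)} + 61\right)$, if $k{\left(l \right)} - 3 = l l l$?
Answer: $18620$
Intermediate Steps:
$k{\left(l \right)} = 3 + l^{3}$ ($k{\left(l \right)} = 3 + l l l = 3 + l^{2} l = 3 + l^{3}$)
$- 28 \left(k{\left(-9 \right)} + 61\right) = - 28 \left(\left(3 + \left(-9\right)^{3}\right) + 61\right) = - 28 \left(\left(3 - 729\right) + 61\right) = - 28 \left(-726 + 61\right) = \left(-28\right) \left(-665\right) = 18620$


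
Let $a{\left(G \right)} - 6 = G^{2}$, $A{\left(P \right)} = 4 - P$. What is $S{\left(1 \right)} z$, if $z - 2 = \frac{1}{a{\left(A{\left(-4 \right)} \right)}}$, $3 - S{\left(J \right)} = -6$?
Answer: $\frac{1269}{70} \approx 18.129$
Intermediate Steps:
$S{\left(J \right)} = 9$ ($S{\left(J \right)} = 3 - -6 = 3 + 6 = 9$)
$a{\left(G \right)} = 6 + G^{2}$
$z = \frac{141}{70}$ ($z = 2 + \frac{1}{6 + \left(4 - -4\right)^{2}} = 2 + \frac{1}{6 + \left(4 + 4\right)^{2}} = 2 + \frac{1}{6 + 8^{2}} = 2 + \frac{1}{6 + 64} = 2 + \frac{1}{70} = \frac{141}{70} \approx 2.0143$)
$S{\left(1 \right)} z = 9 \cdot \frac{141}{70} = \frac{1269}{70}$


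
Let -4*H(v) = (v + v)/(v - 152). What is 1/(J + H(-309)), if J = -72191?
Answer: -922/66560411 ≈ -1.3852e-5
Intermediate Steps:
H(v) = -v/(2*(-152 + v)) (H(v) = -(v + v)/(4*(v - 152)) = -2*v/(4*(-152 + v)) = -v/(2*(-152 + v)))
1/(J + H(-309)) = 1/(-72191 - 1*(-309)/(-304 + 2*(-309))) = 1/(-72191 - 1*(-309)/(-304 - 618)) = 1/(-72191 - 1*(-309)/(-922)) = 1/(-72191 - 1*(-309)*(-1/922)) = 1/(-72191 - 309/922) = 1/(-66560411/922) = -922/66560411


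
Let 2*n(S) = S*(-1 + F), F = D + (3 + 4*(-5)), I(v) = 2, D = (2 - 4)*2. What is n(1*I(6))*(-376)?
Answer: 8272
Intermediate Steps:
D = -4 (D = -2*2 = -4)
F = -21 (F = -4 + (3 + 4*(-5)) = -4 + (3 - 20) = -4 - 17 = -21)
n(S) = -11*S (n(S) = (S*(-1 - 21))/2 = (S*(-22))/2 = (-22*S)/2 = -11*S)
n(1*I(6))*(-376) = -11*2*(-376) = -22*(-376) = 8272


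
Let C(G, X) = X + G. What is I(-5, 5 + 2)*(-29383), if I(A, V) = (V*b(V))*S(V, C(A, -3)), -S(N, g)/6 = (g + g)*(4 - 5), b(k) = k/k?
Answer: 19745376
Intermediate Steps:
b(k) = 1
C(G, X) = G + X
S(N, g) = 12*g (S(N, g) = -6*(g + g)*(4 - 5) = -6*2*g*(-1) = -(-12)*g = 12*g)
I(A, V) = V*(-36 + 12*A) (I(A, V) = (V*1)*(12*(A - 3)) = V*(12*(-3 + A)) = V*(-36 + 12*A))
I(-5, 5 + 2)*(-29383) = (12*(5 + 2)*(-3 - 5))*(-29383) = (12*7*(-8))*(-29383) = -672*(-29383) = 19745376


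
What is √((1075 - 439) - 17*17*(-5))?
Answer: √2081 ≈ 45.618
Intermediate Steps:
√((1075 - 439) - 17*17*(-5)) = √(636 - 289*(-5)) = √(636 + 1445) = √2081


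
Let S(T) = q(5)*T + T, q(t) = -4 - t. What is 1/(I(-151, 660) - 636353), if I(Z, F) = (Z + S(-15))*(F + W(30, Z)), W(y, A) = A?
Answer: -1/652132 ≈ -1.5334e-6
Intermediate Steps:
S(T) = -8*T (S(T) = (-4 - 1*5)*T + T = (-4 - 5)*T + T = -9*T + T = -8*T)
I(Z, F) = (120 + Z)*(F + Z) (I(Z, F) = (Z - 8*(-15))*(F + Z) = (Z + 120)*(F + Z) = (120 + Z)*(F + Z))
1/(I(-151, 660) - 636353) = 1/(((-151)**2 + 120*660 + 120*(-151) + 660*(-151)) - 636353) = 1/((22801 + 79200 - 18120 - 99660) - 636353) = 1/(-15779 - 636353) = 1/(-652132) = -1/652132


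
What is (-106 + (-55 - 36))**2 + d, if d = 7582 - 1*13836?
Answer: 32555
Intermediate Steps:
d = -6254 (d = 7582 - 13836 = -6254)
(-106 + (-55 - 36))**2 + d = (-106 + (-55 - 36))**2 - 6254 = (-106 - 91)**2 - 6254 = (-197)**2 - 6254 = 38809 - 6254 = 32555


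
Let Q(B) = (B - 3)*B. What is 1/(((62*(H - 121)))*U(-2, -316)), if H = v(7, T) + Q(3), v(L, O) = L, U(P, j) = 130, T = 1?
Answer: -1/918840 ≈ -1.0883e-6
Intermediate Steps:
Q(B) = B*(-3 + B) (Q(B) = (-3 + B)*B = B*(-3 + B))
H = 7 (H = 7 + 3*(-3 + 3) = 7 + 3*0 = 7 + 0 = 7)
1/(((62*(H - 121)))*U(-2, -316)) = 1/((62*(7 - 121))*130) = (1/130)/(62*(-114)) = (1/130)/(-7068) = -1/7068*1/130 = -1/918840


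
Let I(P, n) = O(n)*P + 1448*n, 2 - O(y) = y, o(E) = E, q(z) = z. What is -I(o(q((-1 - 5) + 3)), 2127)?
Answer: -3086271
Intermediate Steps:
O(y) = 2 - y
I(P, n) = 1448*n + P*(2 - n) (I(P, n) = (2 - n)*P + 1448*n = P*(2 - n) + 1448*n = 1448*n + P*(2 - n))
-I(o(q((-1 - 5) + 3)), 2127) = -(1448*2127 - ((-1 - 5) + 3)*(-2 + 2127)) = -(3079896 - 1*(-6 + 3)*2125) = -(3079896 - 1*(-3)*2125) = -(3079896 + 6375) = -1*3086271 = -3086271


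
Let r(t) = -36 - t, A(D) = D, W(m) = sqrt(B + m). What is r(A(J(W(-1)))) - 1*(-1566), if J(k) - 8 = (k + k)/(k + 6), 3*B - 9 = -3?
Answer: 10652/7 ≈ 1521.7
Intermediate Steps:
B = 2 (B = 3 + (1/3)*(-3) = 3 - 1 = 2)
W(m) = sqrt(2 + m)
J(k) = 8 + 2*k/(6 + k) (J(k) = 8 + (k + k)/(k + 6) = 8 + (2*k)/(6 + k) = 8 + 2*k/(6 + k))
r(A(J(W(-1)))) - 1*(-1566) = (-36 - 2*(24 + 5*sqrt(2 - 1))/(6 + sqrt(2 - 1))) - 1*(-1566) = (-36 - 2*(24 + 5*sqrt(1))/(6 + sqrt(1))) + 1566 = (-36 - 2*(24 + 5*1)/(6 + 1)) + 1566 = (-36 - 2*(24 + 5)/7) + 1566 = (-36 - 2*29/7) + 1566 = (-36 - 1*58/7) + 1566 = (-36 - 58/7) + 1566 = -310/7 + 1566 = 10652/7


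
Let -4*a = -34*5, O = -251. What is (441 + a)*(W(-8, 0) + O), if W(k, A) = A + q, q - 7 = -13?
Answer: -248519/2 ≈ -1.2426e+5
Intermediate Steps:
q = -6 (q = 7 - 13 = -6)
W(k, A) = -6 + A (W(k, A) = A - 6 = -6 + A)
a = 85/2 (a = -(-17)*5/2 = -¼*(-170) = 85/2 ≈ 42.500)
(441 + a)*(W(-8, 0) + O) = (441 + 85/2)*((-6 + 0) - 251) = 967*(-6 - 251)/2 = (967/2)*(-257) = -248519/2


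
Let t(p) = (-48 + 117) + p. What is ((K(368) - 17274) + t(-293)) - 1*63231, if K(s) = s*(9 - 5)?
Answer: -79257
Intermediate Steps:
t(p) = 69 + p
K(s) = 4*s (K(s) = s*4 = 4*s)
((K(368) - 17274) + t(-293)) - 1*63231 = ((4*368 - 17274) + (69 - 293)) - 1*63231 = ((1472 - 17274) - 224) - 63231 = (-15802 - 224) - 63231 = -16026 - 63231 = -79257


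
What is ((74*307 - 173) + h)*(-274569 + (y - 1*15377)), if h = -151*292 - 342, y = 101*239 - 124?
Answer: 5820963659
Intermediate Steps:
y = 24015 (y = 24139 - 124 = 24015)
h = -44434 (h = -44092 - 342 = -44434)
((74*307 - 173) + h)*(-274569 + (y - 1*15377)) = ((74*307 - 173) - 44434)*(-274569 + (24015 - 1*15377)) = ((22718 - 173) - 44434)*(-274569 + (24015 - 15377)) = (22545 - 44434)*(-274569 + 8638) = -21889*(-265931) = 5820963659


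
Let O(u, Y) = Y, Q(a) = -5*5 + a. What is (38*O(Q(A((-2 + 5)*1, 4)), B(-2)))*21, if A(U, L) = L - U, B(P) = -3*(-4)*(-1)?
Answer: -9576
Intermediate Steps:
B(P) = -12 (B(P) = 12*(-1) = -12)
Q(a) = -25 + a
(38*O(Q(A((-2 + 5)*1, 4)), B(-2)))*21 = (38*(-12))*21 = -456*21 = -9576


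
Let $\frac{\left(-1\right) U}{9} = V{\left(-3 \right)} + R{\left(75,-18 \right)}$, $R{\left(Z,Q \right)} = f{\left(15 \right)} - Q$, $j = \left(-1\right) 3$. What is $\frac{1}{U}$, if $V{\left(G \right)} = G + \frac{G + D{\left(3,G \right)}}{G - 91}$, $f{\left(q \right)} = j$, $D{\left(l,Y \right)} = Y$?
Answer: $- \frac{47}{5103} \approx -0.0092103$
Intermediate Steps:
$j = -3$
$f{\left(q \right)} = -3$
$R{\left(Z,Q \right)} = -3 - Q$
$V{\left(G \right)} = G + \frac{2 G}{-91 + G}$ ($V{\left(G \right)} = G + \frac{G + G}{G - 91} = G + \frac{2 G}{-91 + G}$)
$U = - \frac{5103}{47}$ ($U = - 9 \left(- \frac{3 \left(-89 - 3\right)}{-91 - 3} - -15\right) = - 9 \left(\left(-3\right) \frac{1}{-94} \left(-92\right) + \left(-3 + 18\right)\right) = - 9 \left(\left(-3\right) \left(- \frac{1}{94}\right) \left(-92\right) + 15\right) = - 9 \left(- \frac{138}{47} + 15\right) = \left(-9\right) \frac{567}{47} = - \frac{5103}{47} \approx -108.57$)
$\frac{1}{U} = \frac{1}{- \frac{5103}{47}} = - \frac{47}{5103}$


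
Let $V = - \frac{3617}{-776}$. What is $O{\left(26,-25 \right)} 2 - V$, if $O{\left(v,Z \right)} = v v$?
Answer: $\frac{1045535}{776} \approx 1347.3$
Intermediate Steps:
$O{\left(v,Z \right)} = v^{2}$
$V = \frac{3617}{776}$ ($V = \left(-3617\right) \left(- \frac{1}{776}\right) = \frac{3617}{776} \approx 4.6611$)
$O{\left(26,-25 \right)} 2 - V = 26^{2} \cdot 2 - \frac{3617}{776} = 676 \cdot 2 - \frac{3617}{776} = 1352 - \frac{3617}{776} = \frac{1045535}{776}$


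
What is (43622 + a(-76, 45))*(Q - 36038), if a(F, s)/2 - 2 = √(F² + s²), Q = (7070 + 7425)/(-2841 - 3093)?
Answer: -1555005049477/989 - 213863987*√7801/2967 ≈ -1.5787e+9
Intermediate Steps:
Q = -14495/5934 (Q = 14495/(-5934) = 14495*(-1/5934) = -14495/5934 ≈ -2.4427)
a(F, s) = 4 + 2*√(F² + s²)
(43622 + a(-76, 45))*(Q - 36038) = (43622 + (4 + 2*√((-76)² + 45²)))*(-14495/5934 - 36038) = (43622 + (4 + 2*√(5776 + 2025)))*(-213863987/5934) = (43622 + (4 + 2*√7801))*(-213863987/5934) = (43626 + 2*√7801)*(-213863987/5934) = -1555005049477/989 - 213863987*√7801/2967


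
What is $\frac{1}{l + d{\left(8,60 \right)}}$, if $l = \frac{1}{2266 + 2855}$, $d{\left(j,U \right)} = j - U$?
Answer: $- \frac{5121}{266291} \approx -0.019231$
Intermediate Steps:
$l = \frac{1}{5121} \approx 0.00019527$
$\frac{1}{l + d{\left(8,60 \right)}} = \frac{1}{\frac{1}{5121} + \left(8 - 60\right)} = \frac{1}{\frac{1}{5121} - 52} = \frac{1}{- \frac{266291}{5121}} = - \frac{5121}{266291}$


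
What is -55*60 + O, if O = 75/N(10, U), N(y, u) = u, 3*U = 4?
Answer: -12975/4 ≈ -3243.8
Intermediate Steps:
U = 4/3 (U = (⅓)*4 = 4/3 ≈ 1.3333)
O = 225/4 (O = 75/(4/3) = 75*(¾) = 225/4 ≈ 56.250)
-55*60 + O = -55*60 + 225/4 = -3300 + 225/4 = -12975/4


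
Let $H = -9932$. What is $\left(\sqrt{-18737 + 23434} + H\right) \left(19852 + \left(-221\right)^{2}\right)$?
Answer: $-682258876 + 68693 \sqrt{4697} \approx -6.7755 \cdot 10^{8}$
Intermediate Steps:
$\left(\sqrt{-18737 + 23434} + H\right) \left(19852 + \left(-221\right)^{2}\right) = \left(\sqrt{-18737 + 23434} - 9932\right) \left(19852 + \left(-221\right)^{2}\right) = \left(\sqrt{4697} - 9932\right) \left(19852 + 48841\right) = \left(-9932 + \sqrt{4697}\right) 68693 = -682258876 + 68693 \sqrt{4697}$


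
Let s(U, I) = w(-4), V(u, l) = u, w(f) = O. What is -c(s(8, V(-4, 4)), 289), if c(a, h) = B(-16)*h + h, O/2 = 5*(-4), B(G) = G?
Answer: 4335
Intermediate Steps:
O = -40 (O = 2*(5*(-4)) = 2*(-20) = -40)
w(f) = -40
s(U, I) = -40
c(a, h) = -15*h (c(a, h) = -16*h + h = -15*h)
-c(s(8, V(-4, 4)), 289) = -(-15)*289 = -1*(-4335) = 4335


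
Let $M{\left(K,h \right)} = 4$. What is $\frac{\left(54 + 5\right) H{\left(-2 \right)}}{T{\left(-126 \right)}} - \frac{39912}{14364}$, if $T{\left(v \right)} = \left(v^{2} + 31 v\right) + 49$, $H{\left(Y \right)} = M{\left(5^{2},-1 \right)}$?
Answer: $- \frac{5670386}{2055249} \approx -2.759$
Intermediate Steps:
$H{\left(Y \right)} = 4$
$T{\left(v \right)} = 49 + v^{2} + 31 v$
$\frac{\left(54 + 5\right) H{\left(-2 \right)}}{T{\left(-126 \right)}} - \frac{39912}{14364} = \frac{\left(54 + 5\right) 4}{49 + \left(-126\right)^{2} + 31 \left(-126\right)} - \frac{39912}{14364} = \frac{59 \cdot 4}{49 + 15876 - 3906} - \frac{3326}{1197} = \frac{236}{12019} - \frac{3326}{1197} = - \frac{5670386}{2055249}$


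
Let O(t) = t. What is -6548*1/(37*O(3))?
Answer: -6548/111 ≈ -58.991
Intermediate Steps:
-6548*1/(37*O(3)) = -6548/(37*3) = -6548/111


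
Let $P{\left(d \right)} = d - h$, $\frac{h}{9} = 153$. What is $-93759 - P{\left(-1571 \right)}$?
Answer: $-90811$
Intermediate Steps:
$h = 1377$ ($h = 9 \cdot 153 = 1377$)
$P{\left(d \right)} = -1377 + d$ ($P{\left(d \right)} = d - 1377 = -1377 + d$)
$-93759 - P{\left(-1571 \right)} = -93759 - \left(-1377 - 1571\right) = -93759 - -2948 = -93759 + 2948 = -90811$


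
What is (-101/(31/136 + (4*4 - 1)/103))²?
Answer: 2001681676864/27384289 ≈ 73096.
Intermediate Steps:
(-101/(31/136 + (4*4 - 1)/103))² = (-101/(31*(1/136) + (16 - 1)*(1/103)))² = (-101/(31/136 + 15*(1/103)))² = (-101/(31/136 + 15/103))² = (-101/5233/14008)² = (-101*14008/5233)² = (-1414808/5233)² = 2001681676864/27384289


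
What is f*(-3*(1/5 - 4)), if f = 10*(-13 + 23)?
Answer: 1140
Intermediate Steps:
f = 100 (f = 10*10 = 100)
f*(-3*(1/5 - 4)) = 100*(-3*(1/5 - 4)) = 100*(-3*(-19/5)) = 100*(57/5) = 1140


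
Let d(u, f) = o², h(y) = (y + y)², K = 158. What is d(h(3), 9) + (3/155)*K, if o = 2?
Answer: 1094/155 ≈ 7.0581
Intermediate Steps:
h(y) = 4*y² (h(y) = (2*y)² = 4*y²)
d(u, f) = 4 (d(u, f) = 2² = 4)
d(h(3), 9) + (3/155)*K = 4 + (3/155)*158 = 4 + 474/155 = 1094/155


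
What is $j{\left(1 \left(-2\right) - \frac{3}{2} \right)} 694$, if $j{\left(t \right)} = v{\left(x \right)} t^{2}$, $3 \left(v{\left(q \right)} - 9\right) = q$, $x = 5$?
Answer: $\frac{272048}{3} \approx 90683.0$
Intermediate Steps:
$v{\left(q \right)} = 9 + \frac{q}{3}$
$j{\left(t \right)} = \frac{32 t^{2}}{3}$ ($j{\left(t \right)} = \left(9 + \frac{1}{3} \cdot 5\right) t^{2} = \left(9 + \frac{5}{3}\right) t^{2} = \frac{32 t^{2}}{3}$)
$j{\left(1 \left(-2\right) - \frac{3}{2} \right)} 694 = \frac{32 \left(1 \left(-2\right) - \frac{3}{2}\right)^{2}}{3} \cdot 694 = \frac{32 \left(-2 - \frac{3}{2}\right)^{2}}{3} \cdot 694 = \frac{32 \left(- \frac{7}{2}\right)^{2}}{3} \cdot 694 = \frac{32}{3} \cdot \frac{49}{4} \cdot 694 = \frac{392}{3} \cdot 694 = \frac{272048}{3}$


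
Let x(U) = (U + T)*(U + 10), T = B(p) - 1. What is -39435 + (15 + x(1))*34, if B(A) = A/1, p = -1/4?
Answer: -78037/2 ≈ -39019.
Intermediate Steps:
p = -¼ (p = -1*¼ = -¼ ≈ -0.25000)
B(A) = A (B(A) = A*1 = A)
T = -5/4 (T = -¼ - 1 = -5/4 ≈ -1.2500)
x(U) = (10 + U)*(-5/4 + U) (x(U) = (U - 5/4)*(U + 10) = (-5/4 + U)*(10 + U) = (10 + U)*(-5/4 + U))
-39435 + (15 + x(1))*34 = -39435 + (15 + (-25/2 + 1² + (35/4)*1))*34 = -39435 + (15 + (-25/2 + 1 + 35/4))*34 = -39435 + (15 - 11/4)*34 = -39435 + (49/4)*34 = -39435 + 833/2 = -78037/2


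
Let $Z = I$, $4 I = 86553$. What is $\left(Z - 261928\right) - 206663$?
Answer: $- \frac{1787811}{4} \approx -4.4695 \cdot 10^{5}$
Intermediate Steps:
$I = \frac{86553}{4}$ ($I = \frac{1}{4} \cdot 86553 = \frac{86553}{4} \approx 21638.0$)
$Z = \frac{86553}{4} \approx 21638.0$
$\left(Z - 261928\right) - 206663 = \left(\frac{86553}{4} - 261928\right) - 206663 = - \frac{961159}{4} - 206663 = - \frac{1787811}{4}$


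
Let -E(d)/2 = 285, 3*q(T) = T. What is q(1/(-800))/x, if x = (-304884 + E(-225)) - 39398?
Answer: 1/827644800 ≈ 1.2082e-9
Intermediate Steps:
q(T) = T/3
E(d) = -570 (E(d) = -2*285 = -570)
x = -344852 (x = (-304884 - 570) - 39398 = -305454 - 39398 = -344852)
q(1/(-800))/x = ((⅓)/(-800))/(-344852) = ((⅓)*(-1/800))*(-1/344852) = -1/2400*(-1/344852) = 1/827644800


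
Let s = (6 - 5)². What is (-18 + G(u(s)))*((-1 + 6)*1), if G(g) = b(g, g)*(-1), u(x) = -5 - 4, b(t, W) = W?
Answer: -45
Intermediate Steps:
s = 1 (s = 1² = 1)
u(x) = -9
G(g) = -g (G(g) = g*(-1) = -g)
(-18 + G(u(s)))*((-1 + 6)*1) = (-18 - 1*(-9))*((-1 + 6)*1) = (-18 + 9)*(5*1) = -9*5 = -45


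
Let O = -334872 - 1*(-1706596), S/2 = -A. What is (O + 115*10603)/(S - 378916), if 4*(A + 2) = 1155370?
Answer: -2591069/956597 ≈ -2.7086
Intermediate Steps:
A = 577681/2 (A = -2 + (¼)*1155370 = -2 + 577685/2 = 577681/2 ≈ 2.8884e+5)
S = -577681 (S = 2*(-1*577681/2) = 2*(-577681/2) = -577681)
O = 1371724 (O = -334872 + 1706596 = 1371724)
(O + 115*10603)/(S - 378916) = (1371724 + 115*10603)/(-577681 - 378916) = (1371724 + 1219345)/(-956597) = 2591069*(-1/956597) = -2591069/956597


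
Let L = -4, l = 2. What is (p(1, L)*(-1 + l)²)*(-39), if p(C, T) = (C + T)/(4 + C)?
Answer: 117/5 ≈ 23.400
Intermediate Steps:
p(C, T) = (C + T)/(4 + C)
(p(1, L)*(-1 + l)²)*(-39) = (((1 - 4)/(4 + 1))*(-1 + 2)²)*(-39) = ((-3/5)*1²)*(-39) = (((⅕)*(-3))*1)*(-39) = -⅗*1*(-39) = -⅗*(-39) = 117/5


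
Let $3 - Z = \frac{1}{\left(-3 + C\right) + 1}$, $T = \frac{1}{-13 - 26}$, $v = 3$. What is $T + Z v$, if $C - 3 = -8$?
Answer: $\frac{2567}{273} \approx 9.4029$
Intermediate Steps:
$C = -5$ ($C = 3 - 8 = -5$)
$T = - \frac{1}{39}$ ($T = \frac{1}{-39} = - \frac{1}{39} \approx -0.025641$)
$Z = \frac{22}{7}$ ($Z = 3 - \frac{1}{\left(-3 - 5\right) + 1} = 3 - \frac{1}{-8 + 1} = 3 - \frac{1}{-7} = 3 - - \frac{1}{7} = 3 + \frac{1}{7} = \frac{22}{7} \approx 3.1429$)
$T + Z v = - \frac{1}{39} + \frac{22}{7} \cdot 3 = - \frac{1}{39} + \frac{66}{7} = \frac{2567}{273}$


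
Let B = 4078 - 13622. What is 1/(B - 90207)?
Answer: -1/99751 ≈ -1.0025e-5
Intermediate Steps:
B = -9544
1/(B - 90207) = 1/(-9544 - 90207) = 1/(-99751) = -1/99751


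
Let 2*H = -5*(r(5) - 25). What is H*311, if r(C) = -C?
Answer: 23325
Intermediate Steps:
H = 75 (H = (-5*(-1*5 - 25))/2 = (-5*(-5 - 25))/2 = (-5*(-30))/2 = (½)*150 = 75)
H*311 = 75*311 = 23325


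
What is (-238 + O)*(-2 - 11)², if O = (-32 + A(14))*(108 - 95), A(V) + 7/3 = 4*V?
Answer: 22139/3 ≈ 7379.7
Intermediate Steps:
A(V) = -7/3 + 4*V
O = 845/3 (O = (-32 + (-7/3 + 4*14))*(108 - 95) = (-32 + (-7/3 + 56))*13 = (-32 + 161/3)*13 = (65/3)*13 = 845/3 ≈ 281.67)
(-238 + O)*(-2 - 11)² = (-238 + 845/3)*(-2 - 11)² = (131/3)*(-13)² = (131/3)*169 = 22139/3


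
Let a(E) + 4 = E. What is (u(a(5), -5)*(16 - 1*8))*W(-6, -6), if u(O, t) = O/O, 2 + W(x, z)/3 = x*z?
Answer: 816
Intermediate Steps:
a(E) = -4 + E
W(x, z) = -6 + 3*x*z (W(x, z) = -6 + 3*(x*z) = -6 + 3*x*z)
u(O, t) = 1
(u(a(5), -5)*(16 - 1*8))*W(-6, -6) = (1*(16 - 1*8))*(-6 + 3*(-6)*(-6)) = (1*(16 - 8))*(-6 + 108) = (1*8)*102 = 8*102 = 816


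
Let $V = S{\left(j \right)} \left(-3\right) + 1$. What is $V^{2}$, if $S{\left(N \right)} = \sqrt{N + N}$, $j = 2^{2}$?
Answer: $73 - 12 \sqrt{2} \approx 56.029$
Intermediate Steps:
$j = 4$
$S{\left(N \right)} = \sqrt{2} \sqrt{N}$ ($S{\left(N \right)} = \sqrt{2 N} = \sqrt{2} \sqrt{N}$)
$V = 1 - 6 \sqrt{2}$ ($V = \sqrt{2} \sqrt{4} \left(-3\right) + 1 = \sqrt{2} \cdot 2 \left(-3\right) + 1 = 2 \sqrt{2} \left(-3\right) + 1 = - 6 \sqrt{2} + 1 = 1 - 6 \sqrt{2} \approx -7.4853$)
$V^{2} = \left(1 - 6 \sqrt{2}\right)^{2}$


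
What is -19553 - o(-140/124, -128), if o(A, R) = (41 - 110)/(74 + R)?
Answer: -351977/18 ≈ -19554.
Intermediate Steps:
o(A, R) = -69/(74 + R)
-19553 - o(-140/124, -128) = -19553 - (-69)/(74 - 128) = -19553 - (-69)/(-54) = -19553 - (-69)*(-1)/54 = -19553 - 1*23/18 = -19553 - 23/18 = -351977/18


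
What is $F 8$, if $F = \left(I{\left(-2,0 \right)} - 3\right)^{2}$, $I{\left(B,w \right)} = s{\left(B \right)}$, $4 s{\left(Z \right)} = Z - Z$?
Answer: $72$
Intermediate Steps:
$s{\left(Z \right)} = 0$ ($s{\left(Z \right)} = \frac{Z - Z}{4} = \frac{1}{4} \cdot 0 = 0$)
$I{\left(B,w \right)} = 0$
$F = 9$ ($F = \left(0 - 3\right)^{2} = \left(-3\right)^{2} = 9$)
$F 8 = 9 \cdot 8 = 72$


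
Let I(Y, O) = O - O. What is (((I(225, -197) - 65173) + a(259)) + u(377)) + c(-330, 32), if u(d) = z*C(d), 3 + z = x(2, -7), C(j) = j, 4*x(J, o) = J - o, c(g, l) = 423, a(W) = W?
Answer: -259095/4 ≈ -64774.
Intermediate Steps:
x(J, o) = -o/4 + J/4 (x(J, o) = (J - o)/4 = -o/4 + J/4)
I(Y, O) = 0
z = -¾ (z = -3 + (-¼*(-7) + (¼)*2) = -3 + (7/4 + ½) = -3 + 9/4 = -¾ ≈ -0.75000)
u(d) = -3*d/4
(((I(225, -197) - 65173) + a(259)) + u(377)) + c(-330, 32) = (((0 - 65173) + 259) - ¾*377) + 423 = ((-65173 + 259) - 1131/4) + 423 = (-64914 - 1131/4) + 423 = -260787/4 + 423 = -259095/4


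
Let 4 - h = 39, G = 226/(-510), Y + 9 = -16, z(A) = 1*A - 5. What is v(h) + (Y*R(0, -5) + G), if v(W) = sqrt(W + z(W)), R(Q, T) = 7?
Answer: -44738/255 + 5*I*sqrt(3) ≈ -175.44 + 8.6602*I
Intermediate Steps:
z(A) = -5 + A (z(A) = A - 5 = -5 + A)
Y = -25 (Y = -9 - 16 = -25)
G = -113/255 (G = 226*(-1/510) = -113/255 ≈ -0.44314)
h = -35 (h = 4 - 1*39 = 4 - 39 = -35)
v(W) = sqrt(-5 + 2*W) (v(W) = sqrt(W + (-5 + W)) = sqrt(-5 + 2*W))
v(h) + (Y*R(0, -5) + G) = sqrt(-5 + 2*(-35)) + (-25*7 - 113/255) = sqrt(-5 - 70) + (-175 - 113/255) = sqrt(-75) - 44738/255 = 5*I*sqrt(3) - 44738/255 = -44738/255 + 5*I*sqrt(3)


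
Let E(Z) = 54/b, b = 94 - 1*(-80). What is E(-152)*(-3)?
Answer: -27/29 ≈ -0.93103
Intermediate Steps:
b = 174 (b = 94 + 80 = 174)
E(Z) = 9/29 (E(Z) = 54/174 = 54*(1/174) = 9/29)
E(-152)*(-3) = (9/29)*(-3) = -27/29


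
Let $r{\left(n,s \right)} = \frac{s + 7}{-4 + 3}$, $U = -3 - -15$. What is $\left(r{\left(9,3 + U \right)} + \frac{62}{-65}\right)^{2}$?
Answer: $\frac{2226064}{4225} \approx 526.88$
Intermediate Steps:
$U = 12$ ($U = -3 + 15 = 12$)
$r{\left(n,s \right)} = -7 - s$ ($r{\left(n,s \right)} = \frac{7 + s}{-1} = \left(7 + s\right) \left(-1\right) = -7 - s$)
$\left(r{\left(9,3 + U \right)} + \frac{62}{-65}\right)^{2} = \left(\left(-7 - \left(3 + 12\right)\right) + \frac{62}{-65}\right)^{2} = \left(\left(-7 - 15\right) + 62 \left(- \frac{1}{65}\right)\right)^{2} = \left(\left(-7 - 15\right) - \frac{62}{65}\right)^{2} = \left(-22 - \frac{62}{65}\right)^{2} = \left(- \frac{1492}{65}\right)^{2} = \frac{2226064}{4225}$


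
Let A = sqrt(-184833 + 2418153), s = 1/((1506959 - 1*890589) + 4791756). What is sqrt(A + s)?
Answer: sqrt(5408126 + 58495653663752*sqrt(558330))/5408126 ≈ 38.658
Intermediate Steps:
s = 1/5408126 (s = 1/((1506959 - 890589) + 4791756) = 1/(616370 + 4791756) = 1/5408126 ≈ 1.8491e-7)
A = 2*sqrt(558330) (A = sqrt(2233320) = 2*sqrt(558330) ≈ 1494.4)
sqrt(A + s) = sqrt(2*sqrt(558330) + 1/5408126) = sqrt(1/5408126 + 2*sqrt(558330))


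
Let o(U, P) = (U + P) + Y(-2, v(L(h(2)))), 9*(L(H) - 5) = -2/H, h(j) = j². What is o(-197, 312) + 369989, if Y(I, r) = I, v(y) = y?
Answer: 370102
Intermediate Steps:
L(H) = 5 - 2/(9*H) (L(H) = 5 + (-2/H)/9 = 5 - 2/(9*H))
o(U, P) = -2 + P + U (o(U, P) = (U + P) - 2 = (P + U) - 2 = -2 + P + U)
o(-197, 312) + 369989 = (-2 + 312 - 197) + 369989 = 113 + 369989 = 370102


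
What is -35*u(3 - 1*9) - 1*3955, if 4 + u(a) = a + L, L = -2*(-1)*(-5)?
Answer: -3255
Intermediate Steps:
L = -10 (L = -(-2)*(-5) = -1*10 = -10)
u(a) = -14 + a (u(a) = -4 + (a - 10) = -4 + (-10 + a) = -14 + a)
-35*u(3 - 1*9) - 1*3955 = -35*(-14 + (3 - 1*9)) - 1*3955 = -35*(-14 + (3 - 9)) - 3955 = -35*(-14 - 6) - 3955 = -35*(-20) - 3955 = 700 - 3955 = -3255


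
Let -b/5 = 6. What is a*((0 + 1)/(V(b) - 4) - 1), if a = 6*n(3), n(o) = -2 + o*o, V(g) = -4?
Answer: -189/4 ≈ -47.250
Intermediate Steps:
b = -30 (b = -5*6 = -30)
n(o) = -2 + o**2
a = 42 (a = 6*(-2 + 3**2) = 6*(-2 + 9) = 6*7 = 42)
a*((0 + 1)/(V(b) - 4) - 1) = 42*((0 + 1)/(-4 - 4) - 1) = 42*(1/(-8) - 1) = 42*(1*(-1/8) - 1) = 42*(-1/8 - 1) = 42*(-9/8) = -189/4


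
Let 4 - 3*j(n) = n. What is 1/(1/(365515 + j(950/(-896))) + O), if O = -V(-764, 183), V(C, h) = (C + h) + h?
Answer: 491254427/195519263290 ≈ 0.0025126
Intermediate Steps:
j(n) = 4/3 - n/3
V(C, h) = C + 2*h
O = 398 (O = -(-764 + 2*183) = -(-764 + 366) = -1*(-398) = 398)
1/(1/(365515 + j(950/(-896))) + O) = 1/(1/(365515 + (4/3 - 950/(3*(-896)))) + 398) = 1/(1/(365515 + (4/3 - 950*(-1)/(3*896))) + 398) = 1/(1/(365515 + (4/3 - ⅓*(-475/448))) + 398) = 1/(1/(365515 + (4/3 + 475/1344)) + 398) = 1/(1/(365515 + 2267/1344) + 398) = 1/(1/(491254427/1344) + 398) = 1/(1344/491254427 + 398) = 1/(195519263290/491254427) = 491254427/195519263290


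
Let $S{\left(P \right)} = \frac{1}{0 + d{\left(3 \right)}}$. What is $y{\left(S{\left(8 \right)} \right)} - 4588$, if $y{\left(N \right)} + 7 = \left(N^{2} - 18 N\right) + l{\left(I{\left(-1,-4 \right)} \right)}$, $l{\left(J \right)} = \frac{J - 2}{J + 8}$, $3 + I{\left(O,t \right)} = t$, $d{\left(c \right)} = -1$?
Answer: $-4585$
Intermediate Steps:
$I{\left(O,t \right)} = -3 + t$
$l{\left(J \right)} = \frac{-2 + J}{8 + J}$
$S{\left(P \right)} = -1$ ($S{\left(P \right)} = \frac{1}{0 - 1} = \frac{1}{-1} = -1$)
$y{\left(N \right)} = -16 + N^{2} - 18 N$ ($y{\left(N \right)} = -7 + \left(\left(N^{2} - 18 N\right) + \frac{-2 - 7}{8 - 7}\right) = -7 + \left(\left(N^{2} - 18 N\right) + 1^{-1} \left(-9\right)\right) = -7 + \left(\left(N^{2} - 18 N\right) + 1 \left(-9\right)\right) = -7 - \left(9 - N^{2} + 18 N\right) = -16 + N^{2} - 18 N$)
$y{\left(S{\left(8 \right)} \right)} - 4588 = \left(-16 + \left(-1\right)^{2} - -18\right) - 4588 = \left(-16 + 1 + 18\right) - 4588 = 3 - 4588 = -4585$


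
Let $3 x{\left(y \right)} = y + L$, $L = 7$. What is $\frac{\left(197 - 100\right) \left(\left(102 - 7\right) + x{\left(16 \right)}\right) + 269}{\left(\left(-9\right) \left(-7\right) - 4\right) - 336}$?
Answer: $- \frac{30683}{831} \approx -36.923$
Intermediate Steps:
$x{\left(y \right)} = \frac{7}{3} + \frac{y}{3}$ ($x{\left(y \right)} = \frac{y + 7}{3} = \frac{7 + y}{3} = \frac{7}{3} + \frac{y}{3}$)
$\frac{\left(197 - 100\right) \left(\left(102 - 7\right) + x{\left(16 \right)}\right) + 269}{\left(\left(-9\right) \left(-7\right) - 4\right) - 336} = \frac{\left(197 - 100\right) \left(\left(102 - 7\right) + \left(\frac{7}{3} + \frac{1}{3} \cdot 16\right)\right) + 269}{\left(\left(-9\right) \left(-7\right) - 4\right) - 336} = \frac{97 \left(95 + \left(\frac{7}{3} + \frac{16}{3}\right)\right) + 269}{\left(63 - 4\right) - 336} = \frac{97 \left(95 + \frac{23}{3}\right) + 269}{59 - 336} = \frac{97 \cdot \frac{308}{3} + 269}{-277} = \left(\frac{29876}{3} + 269\right) \left(- \frac{1}{277}\right) = \frac{30683}{3} \left(- \frac{1}{277}\right) = - \frac{30683}{831}$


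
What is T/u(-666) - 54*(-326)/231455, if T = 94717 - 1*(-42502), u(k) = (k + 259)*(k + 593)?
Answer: 32283056089/6876759505 ≈ 4.6945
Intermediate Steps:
u(k) = (259 + k)*(593 + k)
T = 137219 (T = 94717 + 42502 = 137219)
T/u(-666) - 54*(-326)/231455 = 137219/(153587 + (-666)² + 852*(-666)) - 54*(-326)/231455 = 137219/(153587 + 443556 - 567432) + 17604*(1/231455) = 137219/29711 + 17604/231455 = 32283056089/6876759505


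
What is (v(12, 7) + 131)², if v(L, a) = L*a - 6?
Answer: 43681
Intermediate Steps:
v(L, a) = -6 + L*a
(v(12, 7) + 131)² = ((-6 + 12*7) + 131)² = ((-6 + 84) + 131)² = (78 + 131)² = 209² = 43681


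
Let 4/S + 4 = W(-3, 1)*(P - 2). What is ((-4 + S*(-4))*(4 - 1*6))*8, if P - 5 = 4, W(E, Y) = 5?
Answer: 2240/31 ≈ 72.258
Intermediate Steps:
P = 9 (P = 5 + 4 = 9)
S = 4/31 (S = 4/(-4 + 5*(9 - 2)) = 4/(-4 + 5*7) = 4/(-4 + 35) = 4/31 ≈ 0.12903)
((-4 + S*(-4))*(4 - 1*6))*8 = ((-4 + (4/31)*(-4))*(4 - 1*6))*8 = ((-4 - 16/31)*(4 - 6))*8 = -140/31*(-2)*8 = (280/31)*8 = 2240/31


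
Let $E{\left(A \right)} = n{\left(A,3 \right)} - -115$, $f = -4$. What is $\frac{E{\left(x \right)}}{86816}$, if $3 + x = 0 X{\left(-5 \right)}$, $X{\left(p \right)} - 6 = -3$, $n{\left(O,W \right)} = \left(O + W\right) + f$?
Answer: $\frac{111}{86816} \approx 0.0012786$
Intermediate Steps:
$n{\left(O,W \right)} = -4 + O + W$ ($n{\left(O,W \right)} = \left(O + W\right) - 4 = -4 + O + W$)
$X{\left(p \right)} = 3$ ($X{\left(p \right)} = 6 - 3 = 3$)
$x = -3$ ($x = -3 + 0 \cdot 3 = -3 + 0 = -3$)
$E{\left(A \right)} = 114 + A$ ($E{\left(A \right)} = \left(-4 + A + 3\right) - -115 = \left(-1 + A\right) + 115 = 114 + A$)
$\frac{E{\left(x \right)}}{86816} = \frac{114 - 3}{86816} = 111 \cdot \frac{1}{86816} = \frac{111}{86816}$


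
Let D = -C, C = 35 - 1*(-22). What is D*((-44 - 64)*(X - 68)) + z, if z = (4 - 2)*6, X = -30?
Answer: -603276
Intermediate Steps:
z = 12 (z = 2*6 = 12)
C = 57 (C = 35 + 22 = 57)
D = -57 (D = -1*57 = -57)
D*((-44 - 64)*(X - 68)) + z = -57*(-44 - 64)*(-30 - 68) + 12 = -(-6156)*(-98) + 12 = -57*10584 + 12 = -603288 + 12 = -603276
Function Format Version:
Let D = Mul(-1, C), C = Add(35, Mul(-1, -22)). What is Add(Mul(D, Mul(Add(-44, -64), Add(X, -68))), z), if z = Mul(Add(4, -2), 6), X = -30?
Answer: -603276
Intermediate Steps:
z = 12 (z = Mul(2, 6) = 12)
C = 57 (C = Add(35, 22) = 57)
D = -57 (D = Mul(-1, 57) = -57)
Add(Mul(D, Mul(Add(-44, -64), Add(X, -68))), z) = Add(Mul(-57, Mul(Add(-44, -64), Add(-30, -68))), 12) = Add(Mul(-57, Mul(-108, -98)), 12) = Add(Mul(-57, 10584), 12) = Add(-603288, 12) = -603276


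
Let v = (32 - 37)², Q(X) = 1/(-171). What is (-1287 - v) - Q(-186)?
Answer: -224351/171 ≈ -1312.0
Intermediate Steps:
Q(X) = -1/171
v = 25 (v = (-5)² = 25)
(-1287 - v) - Q(-186) = (-1287 - 1*25) - 1*(-1/171) = (-1287 - 25) + 1/171 = -1312 + 1/171 = -224351/171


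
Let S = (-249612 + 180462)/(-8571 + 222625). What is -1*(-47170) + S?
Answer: 5048429015/107027 ≈ 47170.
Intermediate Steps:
S = -34575/107027 (S = -69150/214054 = -69150*1/214054 = -34575/107027 ≈ -0.32305)
-1*(-47170) + S = -1*(-47170) - 34575/107027 = 47170 - 34575/107027 = 5048429015/107027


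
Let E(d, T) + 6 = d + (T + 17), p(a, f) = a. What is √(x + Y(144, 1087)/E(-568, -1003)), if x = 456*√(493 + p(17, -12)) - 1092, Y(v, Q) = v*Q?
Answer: √(-5037630 + 1926600*√510)/65 ≈ 95.423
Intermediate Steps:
Y(v, Q) = Q*v
E(d, T) = 11 + T + d (E(d, T) = -6 + (d + (T + 17)) = -6 + (d + (17 + T)) = -6 + (17 + T + d) = 11 + T + d)
x = -1092 + 456*√510 (x = 456*√(493 + 17) - 1092 = 456*√510 - 1092 = -1092 + 456*√510 ≈ 9205.9)
√(x + Y(144, 1087)/E(-568, -1003)) = √((-1092 + 456*√510) + (1087*144)/(11 - 1003 - 568)) = √((-1092 + 456*√510) + 156528/(-1560)) = √((-1092 + 456*√510) + 156528*(-1/1560)) = √((-1092 + 456*√510) - 6522/65) = √(-77502/65 + 456*√510)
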